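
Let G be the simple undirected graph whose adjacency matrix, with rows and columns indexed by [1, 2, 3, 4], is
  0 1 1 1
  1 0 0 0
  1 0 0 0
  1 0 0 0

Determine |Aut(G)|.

6

Vertex 1 has degree 3 and every other vertex has degree 1, so G is the star K_{1,3} with centre 1. The 3 leaves are pairwise interchangeable while the centre is fixed, giving Aut(G) = S_3.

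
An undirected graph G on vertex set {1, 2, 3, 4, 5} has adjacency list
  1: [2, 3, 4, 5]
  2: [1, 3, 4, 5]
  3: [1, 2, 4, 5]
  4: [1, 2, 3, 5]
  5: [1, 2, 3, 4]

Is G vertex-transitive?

Yes

All 5 vertices are pairwise adjacent: G = K_5. Every bijection on the vertex set is an automorphism of K_5; hence Aut(K_5) ≅ S_5, order 120. Under this action every vertex can be carried to every other, so G is vertex-transitive.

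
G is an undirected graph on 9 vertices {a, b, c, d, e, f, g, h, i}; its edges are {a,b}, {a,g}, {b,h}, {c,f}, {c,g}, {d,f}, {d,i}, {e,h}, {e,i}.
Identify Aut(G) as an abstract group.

Every vertex has degree 2 and the graph is connected, so G is the 9-cycle C_9. The automorphisms of the 9-cycle are exactly the symmetries of a regular 9-gon: the dihedral group D_9, |D_9| = 18.

D_9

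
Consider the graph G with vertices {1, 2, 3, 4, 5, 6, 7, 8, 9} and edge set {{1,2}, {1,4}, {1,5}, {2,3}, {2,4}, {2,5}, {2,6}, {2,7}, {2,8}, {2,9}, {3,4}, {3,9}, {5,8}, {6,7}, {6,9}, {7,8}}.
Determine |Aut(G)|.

Vertex 2 is the unique vertex of degree 8; the remaining 8 vertices each have degree 3 and induce a cycle, so G is the wheel on 9 vertices with hub 2. With the hub fixed, the remaining symmetry is that of the rim cycle C_8, giving the dihedral group D_8.

16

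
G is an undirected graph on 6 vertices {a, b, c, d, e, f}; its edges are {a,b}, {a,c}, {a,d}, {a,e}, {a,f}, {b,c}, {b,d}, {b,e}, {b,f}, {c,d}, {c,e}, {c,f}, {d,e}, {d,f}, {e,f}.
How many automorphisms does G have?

Every vertex has degree 5, so G is the complete graph K_6. Every bijection on the vertex set is an automorphism of K_6; hence Aut(K_6) ≅ S_6, order 720.

720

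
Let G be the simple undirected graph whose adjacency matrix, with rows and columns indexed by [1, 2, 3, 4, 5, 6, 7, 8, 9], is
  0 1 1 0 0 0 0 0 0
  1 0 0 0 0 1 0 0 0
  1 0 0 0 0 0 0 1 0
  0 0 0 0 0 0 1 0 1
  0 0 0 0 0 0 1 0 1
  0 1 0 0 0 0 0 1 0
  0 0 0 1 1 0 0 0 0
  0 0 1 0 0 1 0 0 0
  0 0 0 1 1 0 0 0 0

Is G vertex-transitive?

G has two connected components, {1, 2, 3, 6, 8} and {4, 5, 7, 9}; each is 2-regular, so G = C_5 ⊔ C_4. The orbit of 1 under Aut(G) is {1, 2, 3, 6, 8}, which does not contain 4, so G is not vertex-transitive.

No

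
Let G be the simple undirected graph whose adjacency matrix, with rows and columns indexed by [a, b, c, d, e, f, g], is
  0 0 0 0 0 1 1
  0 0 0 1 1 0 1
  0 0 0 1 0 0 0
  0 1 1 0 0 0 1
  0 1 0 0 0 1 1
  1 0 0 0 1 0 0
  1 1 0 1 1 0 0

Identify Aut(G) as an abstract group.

1

Degrees alone do not determine every vertex (e.g. a and f both have degree 2), but their neighbour-degree multisets differ: N(a) has degrees [2, 4] while N(f) has degrees [2, 3]. Repeating this refinement separates all vertices, so the only automorphism is the identity.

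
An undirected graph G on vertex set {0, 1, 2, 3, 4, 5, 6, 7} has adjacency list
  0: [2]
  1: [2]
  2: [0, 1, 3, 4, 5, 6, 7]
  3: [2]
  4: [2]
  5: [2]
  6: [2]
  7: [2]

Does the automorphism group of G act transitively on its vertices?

Vertex 2 is the only vertex of degree 7, so every automorphism fixes it; G is not vertex-transitive.

No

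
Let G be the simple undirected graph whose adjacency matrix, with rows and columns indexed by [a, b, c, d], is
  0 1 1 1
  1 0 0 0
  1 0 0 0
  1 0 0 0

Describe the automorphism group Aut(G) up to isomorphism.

Vertex a has degree 3 and every other vertex has degree 1, so G is the star K_{1,3} with centre a. Any automorphism fixes the centre and permutes the 3 leaves freely, so Aut(G) ≅ S_3 of order 3! = 6.

S_3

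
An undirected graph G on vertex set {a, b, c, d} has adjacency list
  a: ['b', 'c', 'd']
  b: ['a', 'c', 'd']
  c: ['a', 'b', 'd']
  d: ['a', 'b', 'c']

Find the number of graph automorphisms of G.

24

All 4 vertices are pairwise adjacent: G = K_4. Any permutation of the 4 vertices preserves K_4, so Aut(K_4) = S_4 of order 4! = 24.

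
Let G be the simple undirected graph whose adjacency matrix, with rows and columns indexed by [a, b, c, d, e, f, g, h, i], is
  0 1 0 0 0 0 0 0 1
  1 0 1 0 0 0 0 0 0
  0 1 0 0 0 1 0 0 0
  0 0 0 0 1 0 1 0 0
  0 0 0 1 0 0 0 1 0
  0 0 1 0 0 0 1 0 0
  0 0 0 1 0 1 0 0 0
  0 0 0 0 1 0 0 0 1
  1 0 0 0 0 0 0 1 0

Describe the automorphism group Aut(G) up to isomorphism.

G is 2-regular and connected on 9 vertices, i.e. the cycle C_9. C_9 has 9 rotations and 9 reflections, so Aut(C_9) ≅ D_9 of order 18.

D_9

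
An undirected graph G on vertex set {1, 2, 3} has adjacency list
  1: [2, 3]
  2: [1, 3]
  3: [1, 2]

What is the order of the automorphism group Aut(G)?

Every vertex has degree 2, so G is the complete graph K_3. Every bijection on the vertex set is an automorphism of K_3; hence Aut(K_3) ≅ S_3, order 6.

6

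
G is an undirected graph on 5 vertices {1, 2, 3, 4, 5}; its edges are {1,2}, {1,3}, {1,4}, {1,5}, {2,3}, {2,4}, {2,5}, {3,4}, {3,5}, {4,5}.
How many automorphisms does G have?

All 5 vertices are pairwise adjacent: G = K_5. Any permutation of the 5 vertices preserves K_5, so Aut(K_5) = S_5 of order 5! = 120.

120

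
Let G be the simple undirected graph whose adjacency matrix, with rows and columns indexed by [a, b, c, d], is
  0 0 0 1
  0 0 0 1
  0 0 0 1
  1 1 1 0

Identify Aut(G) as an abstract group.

the symmetric group on 3 letters

Vertex d has degree 3 and every other vertex has degree 1, so G is the star K_{1,3} with centre d. Any automorphism fixes the centre and permutes the 3 leaves freely, so Aut(G) ≅ S_3 of order 3! = 6.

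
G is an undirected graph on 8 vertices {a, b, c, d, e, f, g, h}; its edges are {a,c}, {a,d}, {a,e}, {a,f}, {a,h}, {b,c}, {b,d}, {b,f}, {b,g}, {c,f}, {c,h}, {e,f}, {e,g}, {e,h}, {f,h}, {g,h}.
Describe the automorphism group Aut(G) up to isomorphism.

1

Degrees alone do not determine every vertex (e.g. a and f both have degree 5), but their neighbour-degree multisets differ: N(a) has degrees [2, 4, 4, 5, 5] while N(f) has degrees [4, 4, 4, 5, 5]. Repeating this refinement separates all vertices, so the only automorphism is the identity.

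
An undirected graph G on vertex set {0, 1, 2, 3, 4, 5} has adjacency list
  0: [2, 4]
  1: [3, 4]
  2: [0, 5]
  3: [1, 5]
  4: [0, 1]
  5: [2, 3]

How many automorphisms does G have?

12

G is 2-regular and connected on 6 vertices, i.e. the cycle C_6. The automorphisms of the 6-cycle are exactly the symmetries of a regular 6-gon: the dihedral group D_6, |D_6| = 12.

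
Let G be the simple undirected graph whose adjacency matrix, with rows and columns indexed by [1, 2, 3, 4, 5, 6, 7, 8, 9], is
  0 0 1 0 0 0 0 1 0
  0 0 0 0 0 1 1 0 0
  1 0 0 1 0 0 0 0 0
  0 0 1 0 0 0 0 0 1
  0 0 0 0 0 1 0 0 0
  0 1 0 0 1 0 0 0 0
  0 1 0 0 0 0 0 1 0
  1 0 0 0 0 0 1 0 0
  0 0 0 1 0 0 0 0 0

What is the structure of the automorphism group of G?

the cyclic group of order 2

The degree sequence is [2, 2, 2, 2, 1, 2, 2, 2, 1]; the two degree-1 vertices 5 and 9 are the ends of a path, so G = P_9. The only nontrivial automorphism of a path is the end-to-end reflection, so Aut(G) ≅ Z_2.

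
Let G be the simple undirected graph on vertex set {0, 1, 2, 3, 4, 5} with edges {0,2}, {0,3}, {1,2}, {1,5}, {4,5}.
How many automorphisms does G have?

The degree sequence is [2, 2, 2, 1, 1, 2]; the two degree-1 vertices 3 and 4 are the ends of a path, so G = P_6. A path has exactly one nontrivial symmetry — reversal — giving Aut(G) of order 2.

2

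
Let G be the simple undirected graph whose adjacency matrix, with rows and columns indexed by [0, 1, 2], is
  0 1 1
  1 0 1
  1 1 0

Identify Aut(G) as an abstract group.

the symmetric group on 3 letters

All 3 vertices are pairwise adjacent: G = K_3. Any permutation of the 3 vertices preserves K_3, so Aut(K_3) = S_3 of order 3! = 6.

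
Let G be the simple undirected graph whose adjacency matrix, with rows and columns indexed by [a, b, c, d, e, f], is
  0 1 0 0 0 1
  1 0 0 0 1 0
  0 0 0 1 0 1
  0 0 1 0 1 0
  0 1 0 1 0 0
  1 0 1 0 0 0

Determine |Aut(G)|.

G is 2-regular and connected on 6 vertices, i.e. the cycle C_6. The automorphisms of the 6-cycle are exactly the symmetries of a regular 6-gon: the dihedral group D_6, |D_6| = 12.

12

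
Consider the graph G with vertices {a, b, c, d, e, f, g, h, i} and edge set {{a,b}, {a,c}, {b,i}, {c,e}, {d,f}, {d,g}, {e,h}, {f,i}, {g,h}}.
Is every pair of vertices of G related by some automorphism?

Yes

Every vertex has degree 2 and the graph is connected, so G is the 9-cycle C_9. The automorphisms of the 9-cycle are exactly the symmetries of a regular 9-gon: the dihedral group D_9, |D_9| = 18. This group acts transitively on the 9 vertices.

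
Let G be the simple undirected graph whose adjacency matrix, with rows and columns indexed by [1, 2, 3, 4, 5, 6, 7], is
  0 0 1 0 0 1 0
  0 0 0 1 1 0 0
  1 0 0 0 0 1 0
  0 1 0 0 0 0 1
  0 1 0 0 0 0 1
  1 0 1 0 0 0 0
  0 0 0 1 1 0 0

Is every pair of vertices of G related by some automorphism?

G has two connected components, {2, 4, 5, 7} and {1, 3, 6}; each is 2-regular, so G = C_4 ⊔ C_3. The orbit of 1 under Aut(G) is {1, 3, 6}, which does not contain 2, so G is not vertex-transitive.

No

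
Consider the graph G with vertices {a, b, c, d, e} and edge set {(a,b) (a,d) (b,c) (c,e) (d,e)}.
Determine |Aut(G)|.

Every vertex has degree 2 and the graph is connected, so G is the 5-cycle C_5. The automorphisms of the 5-cycle are exactly the symmetries of a regular 5-gon: the dihedral group D_5, |D_5| = 10.

10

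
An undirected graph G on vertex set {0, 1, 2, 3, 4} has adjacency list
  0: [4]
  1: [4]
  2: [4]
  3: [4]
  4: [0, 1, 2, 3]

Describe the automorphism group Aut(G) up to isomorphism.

Vertex 4 has degree 4 and every other vertex has degree 1, so G is the star K_{1,4} with centre 4. The 4 leaves are pairwise interchangeable while the centre is fixed, giving Aut(G) = S_4.

S_4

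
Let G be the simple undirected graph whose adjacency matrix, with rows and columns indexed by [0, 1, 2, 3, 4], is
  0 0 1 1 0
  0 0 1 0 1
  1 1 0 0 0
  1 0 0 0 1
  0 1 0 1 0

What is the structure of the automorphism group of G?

D_5

G is 2-regular and connected on 5 vertices, i.e. the cycle C_5. C_5 has 5 rotations and 5 reflections, so Aut(C_5) ≅ D_5 of order 10.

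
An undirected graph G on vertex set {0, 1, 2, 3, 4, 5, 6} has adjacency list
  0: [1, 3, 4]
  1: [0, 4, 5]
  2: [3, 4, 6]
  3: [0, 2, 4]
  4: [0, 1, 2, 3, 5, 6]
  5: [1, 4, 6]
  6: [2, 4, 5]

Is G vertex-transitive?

No

Vertex 4 is the only vertex of degree 6, so every automorphism fixes it; G is not vertex-transitive.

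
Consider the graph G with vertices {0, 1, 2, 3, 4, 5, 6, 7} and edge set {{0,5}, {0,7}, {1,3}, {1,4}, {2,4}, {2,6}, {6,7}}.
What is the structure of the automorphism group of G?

C_2

The degree sequence is [2, 2, 2, 1, 2, 1, 2, 2]; the two degree-1 vertices 3 and 5 are the ends of a path, so G = P_8. A path has exactly one nontrivial symmetry — reversal — giving Aut(G) of order 2.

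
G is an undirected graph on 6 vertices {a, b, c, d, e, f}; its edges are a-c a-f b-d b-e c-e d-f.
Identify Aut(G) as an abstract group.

D_6

G is 2-regular and connected on 6 vertices, i.e. the cycle C_6. The automorphisms of the 6-cycle are exactly the symmetries of a regular 6-gon: the dihedral group D_6, |D_6| = 12.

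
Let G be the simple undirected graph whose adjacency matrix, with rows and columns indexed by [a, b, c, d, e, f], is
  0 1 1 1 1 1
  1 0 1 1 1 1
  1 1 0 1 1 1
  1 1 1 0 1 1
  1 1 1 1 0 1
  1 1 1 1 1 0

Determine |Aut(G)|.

720

Every vertex has degree 5, so G is the complete graph K_6. Any permutation of the 6 vertices preserves K_6, so Aut(K_6) = S_6 of order 6! = 720.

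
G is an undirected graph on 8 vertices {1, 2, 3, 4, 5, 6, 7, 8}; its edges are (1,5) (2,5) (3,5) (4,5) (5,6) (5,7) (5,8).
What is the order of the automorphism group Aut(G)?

5040

Vertex 5 has degree 7 and every other vertex has degree 1, so G is the star K_{1,7} with centre 5. The 7 leaves are pairwise interchangeable while the centre is fixed, giving Aut(G) = S_7.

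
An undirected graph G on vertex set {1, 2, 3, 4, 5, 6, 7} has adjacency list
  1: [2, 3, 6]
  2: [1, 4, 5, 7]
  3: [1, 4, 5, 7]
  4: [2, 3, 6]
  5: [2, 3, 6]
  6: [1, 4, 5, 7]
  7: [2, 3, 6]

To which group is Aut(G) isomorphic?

S_3 × S_4

The vertices split by degree into {2, 3, 6} (degree 4) and {1, 4, 5, 7} (degree 3); every edge runs between the two parts, so G is the complete bipartite graph K_{3,4}. The parts have unequal sizes, so no automorphism swaps them; each part is permuted independently, giving S_3 × S_4 of order 3!·4! = 144.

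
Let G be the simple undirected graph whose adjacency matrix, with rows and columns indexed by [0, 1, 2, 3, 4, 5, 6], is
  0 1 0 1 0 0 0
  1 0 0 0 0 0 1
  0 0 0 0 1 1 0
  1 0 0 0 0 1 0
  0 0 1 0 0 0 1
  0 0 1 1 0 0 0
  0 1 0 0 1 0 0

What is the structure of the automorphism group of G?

the dihedral group of order 14

Every vertex has degree 2 and the graph is connected, so G is the 7-cycle C_7. C_7 has 7 rotations and 7 reflections, so Aut(C_7) ≅ D_7 of order 14.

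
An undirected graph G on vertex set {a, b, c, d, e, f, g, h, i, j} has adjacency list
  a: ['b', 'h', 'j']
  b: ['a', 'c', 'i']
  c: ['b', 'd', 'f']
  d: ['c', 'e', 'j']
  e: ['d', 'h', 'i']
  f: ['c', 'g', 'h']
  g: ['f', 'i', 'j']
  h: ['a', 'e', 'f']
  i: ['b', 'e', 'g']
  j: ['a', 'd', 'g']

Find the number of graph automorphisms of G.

G is 3-regular on 10 vertices with no triangles and no 4-cycles (girth 5): this is the Petersen graph. It is a classical fact that the Petersen graph has automorphism group S_5 (order 120), arising from its description as the Kneser graph K(5,2).

120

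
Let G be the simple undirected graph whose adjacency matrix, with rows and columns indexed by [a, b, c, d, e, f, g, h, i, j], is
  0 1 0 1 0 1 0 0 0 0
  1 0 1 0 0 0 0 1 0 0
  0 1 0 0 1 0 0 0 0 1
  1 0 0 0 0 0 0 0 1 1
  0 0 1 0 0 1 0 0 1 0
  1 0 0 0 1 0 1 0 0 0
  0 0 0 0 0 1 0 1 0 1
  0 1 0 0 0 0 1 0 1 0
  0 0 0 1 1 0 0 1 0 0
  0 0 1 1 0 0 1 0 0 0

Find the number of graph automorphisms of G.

G is 3-regular on 10 vertices with no triangles and no 4-cycles (girth 5): this is the Petersen graph. It is a classical fact that the Petersen graph has automorphism group S_5 (order 120), arising from its description as the Kneser graph K(5,2).

120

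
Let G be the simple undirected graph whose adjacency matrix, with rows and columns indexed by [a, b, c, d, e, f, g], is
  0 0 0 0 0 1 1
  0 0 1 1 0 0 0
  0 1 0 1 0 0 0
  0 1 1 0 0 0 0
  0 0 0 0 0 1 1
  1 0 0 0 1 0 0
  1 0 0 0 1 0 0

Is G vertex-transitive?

No

G has two connected components, {a, e, f, g} and {b, c, d}; each is 2-regular, so G = C_4 ⊔ C_3. The orbit of a under Aut(G) is {a, e, f, g}, which does not contain b, so G is not vertex-transitive.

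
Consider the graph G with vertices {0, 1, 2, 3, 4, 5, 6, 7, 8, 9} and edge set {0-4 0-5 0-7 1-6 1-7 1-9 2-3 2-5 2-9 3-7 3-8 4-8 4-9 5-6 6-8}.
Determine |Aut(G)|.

120

G is 3-regular on 10 vertices with no triangles and no 4-cycles (girth 5): this is the Petersen graph. Viewing the Petersen graph as the Kneser graph K(5,2) — vertices are 2-subsets of {1,…,5}, edges join disjoint pairs — its automorphisms are exactly the permutations of the 5-element set, so Aut ≅ S_5 of order 120.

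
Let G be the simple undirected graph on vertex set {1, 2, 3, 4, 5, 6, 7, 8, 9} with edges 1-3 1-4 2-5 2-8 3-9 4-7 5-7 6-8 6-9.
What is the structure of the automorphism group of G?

G is 2-regular and connected on 9 vertices, i.e. the cycle C_9. C_9 has 9 rotations and 9 reflections, so Aut(C_9) ≅ D_9 of order 18.

D_9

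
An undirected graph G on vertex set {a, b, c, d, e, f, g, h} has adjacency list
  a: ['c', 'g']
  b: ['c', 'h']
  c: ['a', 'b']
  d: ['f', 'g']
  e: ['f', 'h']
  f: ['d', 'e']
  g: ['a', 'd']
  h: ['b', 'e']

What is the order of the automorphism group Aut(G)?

16

G is 2-regular and connected on 8 vertices, i.e. the cycle C_8. C_8 has 8 rotations and 8 reflections, so Aut(C_8) ≅ D_8 of order 16.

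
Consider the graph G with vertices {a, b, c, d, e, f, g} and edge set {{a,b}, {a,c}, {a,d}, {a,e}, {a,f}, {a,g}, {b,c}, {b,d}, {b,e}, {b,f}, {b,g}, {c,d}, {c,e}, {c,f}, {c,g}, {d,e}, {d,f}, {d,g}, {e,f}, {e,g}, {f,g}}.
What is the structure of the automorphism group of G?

the symmetric group on 7 letters

Every vertex has degree 6, so G is the complete graph K_7. Any permutation of the 7 vertices preserves K_7, so Aut(K_7) = S_7 of order 7! = 5040.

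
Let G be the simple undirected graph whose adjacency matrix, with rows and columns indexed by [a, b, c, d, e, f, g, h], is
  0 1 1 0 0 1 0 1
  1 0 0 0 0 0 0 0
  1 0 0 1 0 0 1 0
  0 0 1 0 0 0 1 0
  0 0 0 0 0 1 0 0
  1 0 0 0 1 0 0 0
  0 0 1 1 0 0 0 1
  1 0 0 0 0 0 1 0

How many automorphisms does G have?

Degrees alone do not determine every vertex (e.g. b and e both have degree 1), but their neighbour-degree multisets differ: N(b) has degrees [4] while N(e) has degrees [2]. Repeating this refinement separates all vertices, so the only automorphism is the identity.

1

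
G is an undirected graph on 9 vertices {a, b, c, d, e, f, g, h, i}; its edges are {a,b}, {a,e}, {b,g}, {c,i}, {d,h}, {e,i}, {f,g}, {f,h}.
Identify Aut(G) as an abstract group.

Z_2

The degree sequence is [2, 2, 1, 1, 2, 2, 2, 2, 2]; the two degree-1 vertices c and d are the ends of a path, so G = P_9. The only nontrivial automorphism of a path is the end-to-end reflection, so Aut(G) ≅ Z_2.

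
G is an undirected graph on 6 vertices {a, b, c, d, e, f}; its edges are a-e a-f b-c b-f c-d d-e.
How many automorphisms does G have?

G is 2-regular and connected on 6 vertices, i.e. the cycle C_6. The automorphisms of the 6-cycle are exactly the symmetries of a regular 6-gon: the dihedral group D_6, |D_6| = 12.

12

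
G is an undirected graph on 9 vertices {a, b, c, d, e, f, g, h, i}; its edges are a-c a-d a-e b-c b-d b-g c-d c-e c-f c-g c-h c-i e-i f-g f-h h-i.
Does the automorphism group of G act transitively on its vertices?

No

Vertex c is the only vertex of degree 8, so every automorphism fixes it; G is not vertex-transitive.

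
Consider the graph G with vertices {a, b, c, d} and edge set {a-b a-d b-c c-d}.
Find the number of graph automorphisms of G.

G is 2-regular and bipartite with parts {b, d} and {a, c} (each part is independent and every cross-pair is an edge), so G = K_{2,2}. Aut(K_{2,2}) is the wreath product S_2 ≀ Z_2: permute within each part, then optionally swap the parts; |Aut| = 2·(2!)² = 8.

8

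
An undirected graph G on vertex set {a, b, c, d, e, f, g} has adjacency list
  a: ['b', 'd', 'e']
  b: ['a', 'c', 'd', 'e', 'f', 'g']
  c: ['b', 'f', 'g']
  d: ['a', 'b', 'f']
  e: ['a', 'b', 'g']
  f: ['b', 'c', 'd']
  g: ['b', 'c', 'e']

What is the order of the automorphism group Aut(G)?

12

Vertex b is the unique vertex of degree 6; the remaining 6 vertices each have degree 3 and induce a cycle, so G is the wheel on 7 vertices with hub b. With the hub fixed, the remaining symmetry is that of the rim cycle C_6, giving the dihedral group D_6.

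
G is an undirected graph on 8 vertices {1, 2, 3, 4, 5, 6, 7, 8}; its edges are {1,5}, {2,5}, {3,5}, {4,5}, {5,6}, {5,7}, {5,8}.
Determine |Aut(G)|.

Vertex 5 has degree 7 and every other vertex has degree 1, so G is the star K_{1,7} with centre 5. Any automorphism fixes the centre and permutes the 7 leaves freely, so Aut(G) ≅ S_7 of order 7! = 5040.

5040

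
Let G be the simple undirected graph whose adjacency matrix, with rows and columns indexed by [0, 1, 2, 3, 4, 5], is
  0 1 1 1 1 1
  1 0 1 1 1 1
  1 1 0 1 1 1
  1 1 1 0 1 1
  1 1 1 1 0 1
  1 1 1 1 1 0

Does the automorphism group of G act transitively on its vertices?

Every vertex has degree 5, so G is the complete graph K_6. Every bijection on the vertex set is an automorphism of K_6; hence Aut(K_6) ≅ S_6, order 720. This group acts transitively on the 6 vertices.

Yes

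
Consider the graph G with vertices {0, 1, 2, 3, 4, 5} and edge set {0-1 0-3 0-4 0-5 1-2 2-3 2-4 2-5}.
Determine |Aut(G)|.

48

The vertices split by degree into {0, 2} (degree 4) and {1, 3, 4, 5} (degree 2); every edge runs between the two parts, so G is the complete bipartite graph K_{2,4}. The parts have unequal sizes, so no automorphism swaps them; each part is permuted independently, giving S_2 × S_4 of order 2!·4! = 48.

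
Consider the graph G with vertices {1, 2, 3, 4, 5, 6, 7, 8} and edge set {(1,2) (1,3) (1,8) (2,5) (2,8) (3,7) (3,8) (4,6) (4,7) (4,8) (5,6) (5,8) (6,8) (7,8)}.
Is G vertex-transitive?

No

Vertex 8 is the only vertex of degree 7, so every automorphism fixes it; G is not vertex-transitive.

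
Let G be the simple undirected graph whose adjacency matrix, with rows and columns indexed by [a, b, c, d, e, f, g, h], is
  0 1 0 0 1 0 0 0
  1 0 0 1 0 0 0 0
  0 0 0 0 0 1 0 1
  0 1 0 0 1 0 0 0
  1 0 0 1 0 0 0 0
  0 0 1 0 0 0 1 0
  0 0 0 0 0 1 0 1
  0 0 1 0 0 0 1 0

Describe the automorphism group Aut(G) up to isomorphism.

(D_4 × D_4) ⋊ Z_2

G has two connected components, {c, f, g, h} and {a, b, d, e}; each is 2-regular, so G = C_4 ⊔ C_4. With two isomorphic components, Aut(G) = Aut(C_4) ≀ S_2 = (D_4 × D_4) ⋊ Z_2: permute each cycle by D_4, then optionally swap the two cycles. Order 2·(2·4)² = 128.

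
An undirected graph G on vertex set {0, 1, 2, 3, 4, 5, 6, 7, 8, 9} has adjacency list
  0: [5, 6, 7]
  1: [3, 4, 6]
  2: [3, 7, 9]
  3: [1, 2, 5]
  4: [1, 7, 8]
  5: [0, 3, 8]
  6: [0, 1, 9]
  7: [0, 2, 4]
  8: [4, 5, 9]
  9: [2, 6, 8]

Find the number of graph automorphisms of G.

G is 3-regular on 10 vertices with no triangles and no 4-cycles (girth 5): this is the Petersen graph. Viewing the Petersen graph as the Kneser graph K(5,2) — vertices are 2-subsets of {1,…,5}, edges join disjoint pairs — its automorphisms are exactly the permutations of the 5-element set, so Aut ≅ S_5 of order 120.

120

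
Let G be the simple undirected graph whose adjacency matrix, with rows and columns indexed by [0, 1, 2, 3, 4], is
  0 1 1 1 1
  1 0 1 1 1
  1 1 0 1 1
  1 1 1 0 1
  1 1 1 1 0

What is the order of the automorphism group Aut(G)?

120

Every vertex has degree 4, so G is the complete graph K_5. Any permutation of the 5 vertices preserves K_5, so Aut(K_5) = S_5 of order 5! = 120.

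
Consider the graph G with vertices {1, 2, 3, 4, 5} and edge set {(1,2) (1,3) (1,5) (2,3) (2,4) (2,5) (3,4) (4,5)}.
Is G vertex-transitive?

Vertex 2 is the only vertex of degree 4, so every automorphism fixes it; G is not vertex-transitive.

No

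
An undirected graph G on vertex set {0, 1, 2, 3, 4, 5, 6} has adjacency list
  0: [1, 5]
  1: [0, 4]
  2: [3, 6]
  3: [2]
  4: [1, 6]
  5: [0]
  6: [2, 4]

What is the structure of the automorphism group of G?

Z_2

The degree sequence is [2, 2, 2, 1, 2, 1, 2]; the two degree-1 vertices 3 and 5 are the ends of a path, so G = P_7. A path has exactly one nontrivial symmetry — reversal — giving Aut(G) of order 2.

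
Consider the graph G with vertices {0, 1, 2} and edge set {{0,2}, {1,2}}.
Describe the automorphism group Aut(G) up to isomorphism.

the cyclic group of order 2

The degree sequence is [1, 1, 2]; the two degree-1 vertices 0 and 1 are the ends of a path, so G = P_3. A path has exactly one nontrivial symmetry — reversal — giving Aut(G) of order 2.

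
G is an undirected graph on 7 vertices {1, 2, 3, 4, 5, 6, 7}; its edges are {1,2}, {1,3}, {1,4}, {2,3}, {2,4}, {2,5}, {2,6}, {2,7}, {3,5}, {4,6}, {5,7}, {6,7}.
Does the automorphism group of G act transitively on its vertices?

No

Vertex 2 is the only vertex of degree 6, so every automorphism fixes it; G is not vertex-transitive.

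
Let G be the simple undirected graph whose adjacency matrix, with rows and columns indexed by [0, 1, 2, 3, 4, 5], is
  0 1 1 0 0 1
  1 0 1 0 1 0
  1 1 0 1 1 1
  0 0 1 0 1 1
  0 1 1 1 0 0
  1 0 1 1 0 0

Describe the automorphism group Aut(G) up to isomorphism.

the dihedral group of order 10

Vertex 2 is the unique vertex of degree 5; the remaining 5 vertices each have degree 3 and induce a cycle, so G is the wheel on 6 vertices with hub 2. Every automorphism fixes the hub and acts on the rim 5-cycle, so Aut(G) ≅ Aut(C_5) = D_5 of order 10.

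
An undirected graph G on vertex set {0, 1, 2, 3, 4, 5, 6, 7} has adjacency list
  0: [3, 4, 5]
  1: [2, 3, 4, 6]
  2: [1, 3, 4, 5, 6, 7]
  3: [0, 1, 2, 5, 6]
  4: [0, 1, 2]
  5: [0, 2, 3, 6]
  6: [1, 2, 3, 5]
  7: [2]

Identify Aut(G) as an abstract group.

the trivial group

The degree sequence is [3, 4, 6, 5, 3, 4, 4, 1]. Checking the degree-preserving permutations of the vertex set shows that none except the identity preserves every edge, so Aut(G) is trivial.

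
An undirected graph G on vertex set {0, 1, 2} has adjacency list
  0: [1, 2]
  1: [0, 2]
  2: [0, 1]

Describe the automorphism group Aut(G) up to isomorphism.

Every vertex has degree 2, so G is the complete graph K_3. Any permutation of the 3 vertices preserves K_3, so Aut(K_3) = S_3 of order 3! = 6.

S_3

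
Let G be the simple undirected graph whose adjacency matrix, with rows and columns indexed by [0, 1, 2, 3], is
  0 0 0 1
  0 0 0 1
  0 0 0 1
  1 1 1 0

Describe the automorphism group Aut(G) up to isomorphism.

Vertex 3 has degree 3 and every other vertex has degree 1, so G is the star K_{1,3} with centre 3. The 3 leaves are pairwise interchangeable while the centre is fixed, giving Aut(G) = S_3.

S_3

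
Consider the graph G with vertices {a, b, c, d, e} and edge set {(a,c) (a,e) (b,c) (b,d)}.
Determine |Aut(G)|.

The degree sequence is [2, 2, 2, 1, 1]; the two degree-1 vertices d and e are the ends of a path, so G = P_5. The only nontrivial automorphism of a path is the end-to-end reflection, so Aut(G) ≅ Z_2.

2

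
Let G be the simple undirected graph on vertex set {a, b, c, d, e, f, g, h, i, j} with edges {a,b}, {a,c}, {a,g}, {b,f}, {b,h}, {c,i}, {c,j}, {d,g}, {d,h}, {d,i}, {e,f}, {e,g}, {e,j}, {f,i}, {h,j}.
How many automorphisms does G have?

120

G is 3-regular on 10 vertices with no triangles and no 4-cycles (girth 5): this is the Petersen graph. Viewing the Petersen graph as the Kneser graph K(5,2) — vertices are 2-subsets of {1,…,5}, edges join disjoint pairs — its automorphisms are exactly the permutations of the 5-element set, so Aut ≅ S_5 of order 120.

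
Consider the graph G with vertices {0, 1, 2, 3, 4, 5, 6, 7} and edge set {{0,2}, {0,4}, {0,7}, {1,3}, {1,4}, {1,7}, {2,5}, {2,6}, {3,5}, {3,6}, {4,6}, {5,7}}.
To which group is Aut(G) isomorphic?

the hyperoctahedral group B_3

G is 3-regular and bipartite on 2^3 = 8 vertices with girth 4; it is the hypercube graph Q_3. The symmetry group of the 3-cube is the hyperoctahedral group B_3 = Z_2 ≀ S_3, of order 2^3·3! = 48.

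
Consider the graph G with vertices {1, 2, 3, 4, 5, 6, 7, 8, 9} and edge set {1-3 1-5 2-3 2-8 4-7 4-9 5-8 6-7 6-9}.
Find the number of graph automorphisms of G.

80

G has two connected components, {1, 2, 3, 5, 8} and {4, 6, 7, 9}; each is 2-regular, so G = C_5 ⊔ C_4. No automorphism exchanges components of different sizes, hence Aut(G) is the direct product D_5 × D_4, order 80.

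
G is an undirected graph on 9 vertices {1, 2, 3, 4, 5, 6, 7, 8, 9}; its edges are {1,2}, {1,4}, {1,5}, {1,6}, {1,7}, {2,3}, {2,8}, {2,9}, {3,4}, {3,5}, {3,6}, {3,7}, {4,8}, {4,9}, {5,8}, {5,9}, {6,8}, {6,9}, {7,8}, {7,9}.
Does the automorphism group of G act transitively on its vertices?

Automorphisms preserve degree, but G has vertices of degree 4 and vertices of degree 5; no automorphism maps one to the other, so G is not vertex-transitive.

No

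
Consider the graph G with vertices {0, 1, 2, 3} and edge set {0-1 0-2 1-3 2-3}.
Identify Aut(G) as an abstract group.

Z_2^2 ⋊ S_2

G is 2-regular and bipartite on 2^2 = 4 vertices with girth 4; it is the hypercube graph Q_2. Aut(Q_2) consists of the signed permutations of the 2 coordinate axes: 2! permutations times 2^2 sign flips, so |Aut| = 2^2·2! = 8.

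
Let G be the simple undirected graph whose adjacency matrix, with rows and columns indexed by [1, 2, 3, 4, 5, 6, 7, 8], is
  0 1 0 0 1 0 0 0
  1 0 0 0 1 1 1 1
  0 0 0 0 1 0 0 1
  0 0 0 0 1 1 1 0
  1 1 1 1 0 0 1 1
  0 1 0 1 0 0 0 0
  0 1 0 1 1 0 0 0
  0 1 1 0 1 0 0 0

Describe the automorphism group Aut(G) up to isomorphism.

Degrees alone do not determine every vertex (e.g. 1 and 3 both have degree 2), but their neighbour-degree multisets differ: N(1) has degrees [5, 6] while N(3) has degrees [3, 6]. Repeating this refinement separates all vertices, so the only automorphism is the identity.

{e}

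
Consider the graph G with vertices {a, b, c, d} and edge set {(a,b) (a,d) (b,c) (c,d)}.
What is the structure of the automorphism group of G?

G is 2-regular and bipartite on 2^2 = 4 vertices with girth 4; it is the hypercube graph Q_2. The symmetry group of the 2-cube is the hyperoctahedral group B_2 = Z_2 ≀ S_2, of order 2^2·2! = 8.

Z_2^2 ⋊ S_2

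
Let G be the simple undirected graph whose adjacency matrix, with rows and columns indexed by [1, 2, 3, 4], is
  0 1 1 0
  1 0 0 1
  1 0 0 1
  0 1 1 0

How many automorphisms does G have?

8

G is 2-regular and bipartite on 2^2 = 4 vertices with girth 4; it is the hypercube graph Q_2. Aut(Q_2) consists of the signed permutations of the 2 coordinate axes: 2! permutations times 2^2 sign flips, so |Aut| = 2^2·2! = 8.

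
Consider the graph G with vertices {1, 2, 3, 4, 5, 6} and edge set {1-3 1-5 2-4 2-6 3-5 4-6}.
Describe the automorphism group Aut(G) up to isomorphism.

(D_3 × D_3) ⋊ Z_2

G has two connected components, {2, 4, 6} and {1, 3, 5}; each is 2-regular, so G = C_3 ⊔ C_3. With two isomorphic components, Aut(G) = Aut(C_3) ≀ S_2 = (D_3 × D_3) ⋊ Z_2: permute each cycle by D_3, then optionally swap the two cycles. Order 2·(2·3)² = 72.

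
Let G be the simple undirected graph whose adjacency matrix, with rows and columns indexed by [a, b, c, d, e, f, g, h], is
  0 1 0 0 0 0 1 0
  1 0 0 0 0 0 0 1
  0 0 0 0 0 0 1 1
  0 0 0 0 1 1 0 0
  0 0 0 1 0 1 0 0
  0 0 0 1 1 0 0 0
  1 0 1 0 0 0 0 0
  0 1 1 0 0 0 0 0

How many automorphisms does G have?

60

G has two connected components, {a, b, c, g, h} and {d, e, f}; each is 2-regular, so G = C_5 ⊔ C_3. The components are non-isomorphic (different sizes), so Aut(G) = Aut(C_5) × Aut(C_3) = D_5 × D_3 of order 10·6 = 60.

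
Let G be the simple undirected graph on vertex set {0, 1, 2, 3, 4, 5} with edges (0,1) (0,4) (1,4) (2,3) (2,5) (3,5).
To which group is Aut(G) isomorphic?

(D_3 × D_3) ⋊ Z_2

G has two connected components, {2, 3, 5} and {0, 1, 4}; each is 2-regular, so G = C_3 ⊔ C_3. With two isomorphic components, Aut(G) = Aut(C_3) ≀ S_2 = (D_3 × D_3) ⋊ Z_2: permute each cycle by D_3, then optionally swap the two cycles. Order 2·(2·3)² = 72.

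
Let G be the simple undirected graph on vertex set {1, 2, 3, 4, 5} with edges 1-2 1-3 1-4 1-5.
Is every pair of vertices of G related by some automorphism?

Vertex 1 is the only vertex of degree 4, so every automorphism fixes it; G is not vertex-transitive.

No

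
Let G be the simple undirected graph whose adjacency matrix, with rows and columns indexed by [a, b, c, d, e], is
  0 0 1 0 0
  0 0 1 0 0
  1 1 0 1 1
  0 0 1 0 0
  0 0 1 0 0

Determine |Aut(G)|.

24

Vertex c has degree 4 and every other vertex has degree 1, so G is the star K_{1,4} with centre c. Any automorphism fixes the centre and permutes the 4 leaves freely, so Aut(G) ≅ S_4 of order 4! = 24.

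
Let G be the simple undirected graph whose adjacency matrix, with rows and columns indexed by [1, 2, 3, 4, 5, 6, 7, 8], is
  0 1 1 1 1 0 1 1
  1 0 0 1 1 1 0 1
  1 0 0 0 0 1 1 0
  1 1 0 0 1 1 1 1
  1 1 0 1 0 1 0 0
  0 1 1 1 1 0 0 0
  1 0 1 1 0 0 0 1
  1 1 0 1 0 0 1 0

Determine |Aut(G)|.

The degree sequence is [6, 5, 3, 6, 4, 4, 4, 4]. Checking the degree-preserving permutations of the vertex set shows that none except the identity preserves every edge, so Aut(G) is trivial.

1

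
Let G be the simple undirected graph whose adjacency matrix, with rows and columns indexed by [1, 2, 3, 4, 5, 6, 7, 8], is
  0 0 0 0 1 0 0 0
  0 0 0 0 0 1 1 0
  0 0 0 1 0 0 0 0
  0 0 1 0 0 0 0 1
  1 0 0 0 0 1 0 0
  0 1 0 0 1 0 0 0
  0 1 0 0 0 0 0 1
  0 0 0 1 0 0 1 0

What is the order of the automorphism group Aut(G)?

2

The degree sequence is [1, 2, 1, 2, 2, 2, 2, 2]; the two degree-1 vertices 1 and 3 are the ends of a path, so G = P_8. The only nontrivial automorphism of a path is the end-to-end reflection, so Aut(G) ≅ Z_2.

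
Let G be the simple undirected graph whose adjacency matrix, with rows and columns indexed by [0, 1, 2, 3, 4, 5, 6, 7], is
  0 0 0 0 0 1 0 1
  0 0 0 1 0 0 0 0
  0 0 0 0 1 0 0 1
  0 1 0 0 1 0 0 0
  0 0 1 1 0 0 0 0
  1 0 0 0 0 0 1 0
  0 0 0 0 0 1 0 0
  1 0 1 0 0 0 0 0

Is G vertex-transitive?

No

Automorphisms preserve degree, but G has vertices of degree 1 and vertices of degree 2; no automorphism maps one to the other, so G is not vertex-transitive.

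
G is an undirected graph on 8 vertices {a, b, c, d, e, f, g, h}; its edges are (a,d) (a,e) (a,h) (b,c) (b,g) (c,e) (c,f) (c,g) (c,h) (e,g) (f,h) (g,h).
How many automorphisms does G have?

1

The degree sequence is [3, 2, 5, 1, 3, 2, 4, 4]. Checking the degree-preserving permutations of the vertex set shows that none except the identity preserves every edge, so Aut(G) is trivial.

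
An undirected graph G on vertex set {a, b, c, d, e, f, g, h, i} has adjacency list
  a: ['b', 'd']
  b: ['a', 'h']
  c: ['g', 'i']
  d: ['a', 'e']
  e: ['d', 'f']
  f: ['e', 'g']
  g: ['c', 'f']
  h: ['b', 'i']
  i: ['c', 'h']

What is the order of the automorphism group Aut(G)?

Every vertex has degree 2 and the graph is connected, so G is the 9-cycle C_9. The automorphisms of the 9-cycle are exactly the symmetries of a regular 9-gon: the dihedral group D_9, |D_9| = 18.

18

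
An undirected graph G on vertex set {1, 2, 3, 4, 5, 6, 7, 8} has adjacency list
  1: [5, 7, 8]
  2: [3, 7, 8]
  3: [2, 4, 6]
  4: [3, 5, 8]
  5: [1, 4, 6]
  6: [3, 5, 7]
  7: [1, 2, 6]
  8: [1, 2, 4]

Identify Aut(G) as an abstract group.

G is 3-regular and bipartite on 2^3 = 8 vertices with girth 4; it is the hypercube graph Q_3. The symmetry group of the 3-cube is the hyperoctahedral group B_3 = Z_2 ≀ S_3, of order 2^3·3! = 48.

the hyperoctahedral group B_3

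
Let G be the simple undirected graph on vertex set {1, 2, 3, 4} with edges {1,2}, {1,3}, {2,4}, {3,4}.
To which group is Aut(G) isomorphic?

G is 2-regular and bipartite on 2^2 = 4 vertices with girth 4; it is the hypercube graph Q_2. Aut(Q_2) consists of the signed permutations of the 2 coordinate axes: 2! permutations times 2^2 sign flips, so |Aut| = 2^2·2! = 8.

Z_2^2 ⋊ S_2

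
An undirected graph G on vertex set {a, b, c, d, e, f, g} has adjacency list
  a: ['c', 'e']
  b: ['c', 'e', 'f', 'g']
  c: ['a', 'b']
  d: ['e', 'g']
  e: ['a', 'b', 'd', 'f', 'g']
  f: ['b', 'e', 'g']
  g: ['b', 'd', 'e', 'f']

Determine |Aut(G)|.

1

The degree sequence is [2, 4, 2, 2, 5, 3, 4]. Checking the degree-preserving permutations of the vertex set shows that none except the identity preserves every edge, so Aut(G) is trivial.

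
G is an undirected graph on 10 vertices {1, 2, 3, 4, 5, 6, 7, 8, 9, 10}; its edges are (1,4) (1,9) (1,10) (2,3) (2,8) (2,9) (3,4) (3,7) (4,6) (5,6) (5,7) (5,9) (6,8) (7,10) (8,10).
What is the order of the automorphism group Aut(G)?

G is 3-regular on 10 vertices with no triangles and no 4-cycles (girth 5): this is the Petersen graph. Viewing the Petersen graph as the Kneser graph K(5,2) — vertices are 2-subsets of {1,…,5}, edges join disjoint pairs — its automorphisms are exactly the permutations of the 5-element set, so Aut ≅ S_5 of order 120.

120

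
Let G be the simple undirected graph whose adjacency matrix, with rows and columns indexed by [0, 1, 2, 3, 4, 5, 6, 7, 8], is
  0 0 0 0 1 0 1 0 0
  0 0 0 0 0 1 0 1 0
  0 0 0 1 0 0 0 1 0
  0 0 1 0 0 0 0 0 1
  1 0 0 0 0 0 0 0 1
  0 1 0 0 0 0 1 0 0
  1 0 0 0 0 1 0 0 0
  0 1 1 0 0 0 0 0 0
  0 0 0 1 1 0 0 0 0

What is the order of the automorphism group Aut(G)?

18

Every vertex has degree 2 and the graph is connected, so G is the 9-cycle C_9. C_9 has 9 rotations and 9 reflections, so Aut(C_9) ≅ D_9 of order 18.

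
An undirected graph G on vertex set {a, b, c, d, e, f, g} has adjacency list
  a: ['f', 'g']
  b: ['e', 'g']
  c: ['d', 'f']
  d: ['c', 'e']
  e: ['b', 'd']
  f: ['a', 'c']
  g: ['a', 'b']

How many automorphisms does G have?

14

Every vertex has degree 2 and the graph is connected, so G is the 7-cycle C_7. C_7 has 7 rotations and 7 reflections, so Aut(C_7) ≅ D_7 of order 14.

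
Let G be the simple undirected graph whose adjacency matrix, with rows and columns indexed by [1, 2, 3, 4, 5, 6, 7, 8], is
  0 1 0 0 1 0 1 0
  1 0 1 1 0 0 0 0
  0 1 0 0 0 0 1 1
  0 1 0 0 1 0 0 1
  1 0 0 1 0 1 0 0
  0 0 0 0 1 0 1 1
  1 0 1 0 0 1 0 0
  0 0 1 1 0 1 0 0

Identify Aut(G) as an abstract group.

G is 3-regular and bipartite on 2^3 = 8 vertices with girth 4; it is the hypercube graph Q_3. Aut(Q_3) consists of the signed permutations of the 3 coordinate axes: 3! permutations times 2^3 sign flips, so |Aut| = 2^3·3! = 48.

Z_2^3 ⋊ S_3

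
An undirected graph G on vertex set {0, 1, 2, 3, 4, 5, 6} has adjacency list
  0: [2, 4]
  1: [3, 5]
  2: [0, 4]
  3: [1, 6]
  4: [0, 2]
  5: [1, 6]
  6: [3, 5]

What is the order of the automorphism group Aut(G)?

48

G has two connected components, {1, 3, 5, 6} and {0, 2, 4}; each is 2-regular, so G = C_4 ⊔ C_3. The components are non-isomorphic (different sizes), so Aut(G) = Aut(C_3) × Aut(C_4) = D_3 × D_4 of order 6·8 = 48.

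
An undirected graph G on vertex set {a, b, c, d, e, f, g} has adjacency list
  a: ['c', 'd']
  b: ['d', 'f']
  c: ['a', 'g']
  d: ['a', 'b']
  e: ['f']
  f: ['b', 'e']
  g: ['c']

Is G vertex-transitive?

Automorphisms preserve degree, but G has vertices of degree 1 and vertices of degree 2; no automorphism maps one to the other, so G is not vertex-transitive.

No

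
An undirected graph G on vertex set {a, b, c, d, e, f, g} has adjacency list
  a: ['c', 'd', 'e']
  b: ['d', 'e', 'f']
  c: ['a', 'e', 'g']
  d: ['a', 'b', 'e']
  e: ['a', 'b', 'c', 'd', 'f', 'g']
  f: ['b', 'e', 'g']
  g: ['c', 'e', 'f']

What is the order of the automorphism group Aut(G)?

Vertex e is the unique vertex of degree 6; the remaining 6 vertices each have degree 3 and induce a cycle, so G is the wheel on 7 vertices with hub e. Every automorphism fixes the hub and acts on the rim 6-cycle, so Aut(G) ≅ Aut(C_6) = D_6 of order 12.

12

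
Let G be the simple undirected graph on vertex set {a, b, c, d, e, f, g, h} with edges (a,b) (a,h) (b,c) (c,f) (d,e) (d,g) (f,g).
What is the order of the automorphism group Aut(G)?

The degree sequence is [2, 2, 2, 2, 1, 2, 2, 1]; the two degree-1 vertices e and h are the ends of a path, so G = P_8. The only nontrivial automorphism of a path is the end-to-end reflection, so Aut(G) ≅ Z_2.

2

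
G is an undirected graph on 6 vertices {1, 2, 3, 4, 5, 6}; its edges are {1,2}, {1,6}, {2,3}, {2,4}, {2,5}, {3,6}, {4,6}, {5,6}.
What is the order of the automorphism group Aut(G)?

The vertices split by degree into {2, 6} (degree 4) and {1, 3, 4, 5} (degree 2); every edge runs between the two parts, so G is the complete bipartite graph K_{2,4}. Automorphisms preserve the bipartition setwise (since the parts differ in size) and act as S_2 × S_4 within it; |Aut| = 48.

48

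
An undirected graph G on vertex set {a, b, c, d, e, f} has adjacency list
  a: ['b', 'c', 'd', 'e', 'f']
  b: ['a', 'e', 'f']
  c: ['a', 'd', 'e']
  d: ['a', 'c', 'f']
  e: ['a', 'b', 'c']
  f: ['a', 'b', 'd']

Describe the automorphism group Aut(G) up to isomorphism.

D_5

Vertex a is the unique vertex of degree 5; the remaining 5 vertices each have degree 3 and induce a cycle, so G is the wheel on 6 vertices with hub a. With the hub fixed, the remaining symmetry is that of the rim cycle C_5, giving the dihedral group D_5.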